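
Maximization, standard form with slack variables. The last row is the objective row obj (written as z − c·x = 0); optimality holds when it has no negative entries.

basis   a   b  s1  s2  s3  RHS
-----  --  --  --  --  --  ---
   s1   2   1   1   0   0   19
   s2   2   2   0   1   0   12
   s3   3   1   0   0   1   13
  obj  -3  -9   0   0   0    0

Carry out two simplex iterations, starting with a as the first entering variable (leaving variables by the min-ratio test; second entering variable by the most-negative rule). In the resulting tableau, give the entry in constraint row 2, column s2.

3/4

Ratio test on column a — row 1: 19/2 = 19/2; row 2: 12/2 = 6; row 3: 13/3 = 13/3. Minimum is 13/3 at row 3 (s3 leaves); pivot element 3.
Divide row 3 by 3; eliminate column a from the other rows.
Second iteration: most negative obj-row entry is -8 in column b, so b enters.
Ratio test on column b — row 1: (31/3)/(1/3) = 31; row 2: (10/3)/(4/3) = 5/2; row 3: (13/3)/(1/3) = 13. Minimum is 5/2 at row 2 (s2 leaves); pivot element 4/3.
Divide row 2 by 4/3; eliminate column b from the other rows.
After both pivots, the entry at constraint row 2, column s2 is 3/4.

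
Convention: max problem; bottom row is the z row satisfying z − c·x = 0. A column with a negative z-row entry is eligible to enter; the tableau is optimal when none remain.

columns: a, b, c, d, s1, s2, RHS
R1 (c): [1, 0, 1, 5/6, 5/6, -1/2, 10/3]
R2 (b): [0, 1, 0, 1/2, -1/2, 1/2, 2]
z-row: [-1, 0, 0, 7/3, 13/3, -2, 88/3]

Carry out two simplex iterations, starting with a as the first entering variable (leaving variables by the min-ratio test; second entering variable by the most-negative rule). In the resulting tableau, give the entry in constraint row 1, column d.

4/3

Ratio test on column a — row 1: (10/3)/1 = 10/3; row 2: entry 0 ≤ 0. Minimum is 10/3 at row 1 (c leaves); pivot element 1.
Divide row 1 by 1; eliminate column a from the other rows.
Second iteration: most negative z-row entry is -5/2 in column s2, so s2 enters.
Ratio test on column s2 — row 1: entry -1/2 ≤ 0; row 2: 2/(1/2) = 4. Minimum is 4 at row 2 (b leaves); pivot element 1/2.
Divide row 2 by 1/2; eliminate column s2 from the other rows.
After both pivots, the entry at constraint row 1, column d is 4/3.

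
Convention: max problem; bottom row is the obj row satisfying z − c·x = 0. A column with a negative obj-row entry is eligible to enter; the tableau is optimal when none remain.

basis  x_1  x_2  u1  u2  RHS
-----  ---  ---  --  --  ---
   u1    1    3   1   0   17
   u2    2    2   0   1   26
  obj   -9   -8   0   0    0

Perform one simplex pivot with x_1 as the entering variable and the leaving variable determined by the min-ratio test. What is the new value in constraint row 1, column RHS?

Ratio test on column x_1 — row 1: 17/1 = 17; row 2: 26/2 = 13. Minimum is 13 at row 2 (u2 leaves); pivot element 2.
Divide row 2 by 2; eliminate column x_1 from the other rows.
Row 1 update in column RHS: 17 − 1·13 = 4.

4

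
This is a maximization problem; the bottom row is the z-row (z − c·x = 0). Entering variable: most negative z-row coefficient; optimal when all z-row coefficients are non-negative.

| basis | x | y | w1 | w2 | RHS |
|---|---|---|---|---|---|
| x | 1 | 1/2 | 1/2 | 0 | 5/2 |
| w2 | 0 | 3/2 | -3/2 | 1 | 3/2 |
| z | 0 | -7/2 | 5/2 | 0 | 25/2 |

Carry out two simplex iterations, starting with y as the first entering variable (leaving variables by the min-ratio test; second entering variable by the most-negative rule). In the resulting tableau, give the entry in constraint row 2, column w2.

Ratio test on column y — row 1: (5/2)/(1/2) = 5; row 2: (3/2)/(3/2) = 1. Minimum is 1 at row 2 (w2 leaves); pivot element 3/2.
Divide row 2 by 3/2; eliminate column y from the other rows.
Second iteration: most negative z-row entry is -1 in column w1, so w1 enters.
Ratio test on column w1 — row 1: 2/1 = 2; row 2: entry -1 ≤ 0. Minimum is 2 at row 1 (x leaves); pivot element 1.
Divide row 1 by 1; eliminate column w1 from the other rows.
After both pivots, the entry at constraint row 2, column w2 is 1/3.

1/3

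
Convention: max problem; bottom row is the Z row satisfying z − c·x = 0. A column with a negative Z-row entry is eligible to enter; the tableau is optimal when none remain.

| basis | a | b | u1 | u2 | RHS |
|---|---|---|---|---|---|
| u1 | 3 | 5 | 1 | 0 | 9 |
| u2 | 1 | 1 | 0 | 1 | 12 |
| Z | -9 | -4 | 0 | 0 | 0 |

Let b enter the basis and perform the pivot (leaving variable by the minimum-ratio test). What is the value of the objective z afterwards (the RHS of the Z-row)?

Ratio test on column b — row 1: 9/5 = 9/5; row 2: 12/1 = 12. Minimum is 9/5 at row 1 (u1 leaves); pivot element 5.
Pivot on row 1; the Z-row RHS becomes 0 − (-4)·(9/5) = 36/5.

36/5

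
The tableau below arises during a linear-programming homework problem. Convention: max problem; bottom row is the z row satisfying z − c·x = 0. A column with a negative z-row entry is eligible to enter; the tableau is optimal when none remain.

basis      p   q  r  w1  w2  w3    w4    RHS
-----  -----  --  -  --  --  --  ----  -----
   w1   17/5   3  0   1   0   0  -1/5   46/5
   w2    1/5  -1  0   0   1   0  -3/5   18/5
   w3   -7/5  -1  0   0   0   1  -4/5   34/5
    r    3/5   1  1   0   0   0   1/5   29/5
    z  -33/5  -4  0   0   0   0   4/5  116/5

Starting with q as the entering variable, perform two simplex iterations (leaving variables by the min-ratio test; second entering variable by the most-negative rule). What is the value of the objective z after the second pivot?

Ratio test on column q — row 1: (46/5)/3 = 46/15; row 2: entry -1 ≤ 0; row 3: entry -1 ≤ 0; row 4: (29/5)/1 = 29/5. Minimum is 46/15 at row 1 (w1 leaves); pivot element 3.
Pivot on row 1; the z-row RHS becomes 116/5 − (-4)·(46/15) = 532/15.
Next entering variable (most negative z-row entry -31/15): p.
Ratio test on column p — row 1: (46/15)/(17/15) = 46/17; row 2: (20/3)/(4/3) = 5; row 3: entry -4/15 ≤ 0; row 4: entry -8/15 ≤ 0. Minimum is 46/17 at row 1 (q leaves); pivot element 17/15.
After the second pivot the z-row RHS is 532/15 − (-31/15)·(46/17) = 698/17.

698/17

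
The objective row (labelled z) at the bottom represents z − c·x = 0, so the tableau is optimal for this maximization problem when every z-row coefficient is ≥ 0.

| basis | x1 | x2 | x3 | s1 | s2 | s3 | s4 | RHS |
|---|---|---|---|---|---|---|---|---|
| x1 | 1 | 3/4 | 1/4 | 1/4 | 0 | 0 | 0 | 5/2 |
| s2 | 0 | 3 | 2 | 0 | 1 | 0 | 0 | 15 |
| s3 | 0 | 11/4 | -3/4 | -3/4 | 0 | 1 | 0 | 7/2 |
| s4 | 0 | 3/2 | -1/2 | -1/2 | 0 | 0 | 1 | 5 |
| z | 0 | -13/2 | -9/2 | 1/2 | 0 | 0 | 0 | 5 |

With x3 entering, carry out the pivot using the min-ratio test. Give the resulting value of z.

155/4

Ratio test on column x3 — row 1: (5/2)/(1/4) = 10; row 2: 15/2 = 15/2; row 3: entry -3/4 ≤ 0; row 4: entry -1/2 ≤ 0. Minimum is 15/2 at row 2 (s2 leaves); pivot element 2.
Pivot on row 2; the z-row RHS becomes 5 − (-9/2)·(15/2) = 155/4.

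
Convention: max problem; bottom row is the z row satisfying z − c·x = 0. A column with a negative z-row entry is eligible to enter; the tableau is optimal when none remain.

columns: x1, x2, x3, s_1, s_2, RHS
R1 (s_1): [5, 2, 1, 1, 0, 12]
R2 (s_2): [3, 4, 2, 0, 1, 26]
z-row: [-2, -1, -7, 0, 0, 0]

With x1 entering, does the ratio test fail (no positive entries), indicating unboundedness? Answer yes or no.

no

Column x1 has positive entries in row(s) 1, 2, so the ratio test bounds it — not unbounded.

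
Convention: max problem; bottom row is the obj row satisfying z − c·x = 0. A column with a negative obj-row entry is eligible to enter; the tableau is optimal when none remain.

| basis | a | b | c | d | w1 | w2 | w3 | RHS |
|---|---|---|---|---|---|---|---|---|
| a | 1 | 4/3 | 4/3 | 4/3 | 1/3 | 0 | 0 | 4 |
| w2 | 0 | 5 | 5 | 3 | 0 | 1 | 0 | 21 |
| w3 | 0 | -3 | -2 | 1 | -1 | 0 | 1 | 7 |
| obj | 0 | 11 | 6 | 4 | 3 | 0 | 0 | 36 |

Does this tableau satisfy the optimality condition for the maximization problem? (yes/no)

yes

Every obj-row coefficient is ≥ 0, so the tableau is optimal.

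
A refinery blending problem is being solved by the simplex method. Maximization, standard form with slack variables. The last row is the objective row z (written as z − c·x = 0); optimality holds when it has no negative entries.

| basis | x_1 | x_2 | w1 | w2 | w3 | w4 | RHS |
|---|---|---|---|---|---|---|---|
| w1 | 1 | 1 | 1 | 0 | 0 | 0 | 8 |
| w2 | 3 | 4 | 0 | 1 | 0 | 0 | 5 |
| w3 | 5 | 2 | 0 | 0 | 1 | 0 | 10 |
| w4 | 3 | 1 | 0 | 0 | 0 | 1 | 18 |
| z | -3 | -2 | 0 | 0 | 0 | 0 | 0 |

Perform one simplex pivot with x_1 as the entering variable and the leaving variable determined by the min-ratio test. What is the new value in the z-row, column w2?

1

Ratio test on column x_1 — row 1: 8/1 = 8; row 2: 5/3 = 5/3; row 3: 10/5 = 2; row 4: 18/3 = 6. Minimum is 5/3 at row 2 (w2 leaves); pivot element 3.
Divide row 2 by 3; eliminate column x_1 from the other rows.
z-row update in column w2: 0 − (-3)·(1/3) = 1.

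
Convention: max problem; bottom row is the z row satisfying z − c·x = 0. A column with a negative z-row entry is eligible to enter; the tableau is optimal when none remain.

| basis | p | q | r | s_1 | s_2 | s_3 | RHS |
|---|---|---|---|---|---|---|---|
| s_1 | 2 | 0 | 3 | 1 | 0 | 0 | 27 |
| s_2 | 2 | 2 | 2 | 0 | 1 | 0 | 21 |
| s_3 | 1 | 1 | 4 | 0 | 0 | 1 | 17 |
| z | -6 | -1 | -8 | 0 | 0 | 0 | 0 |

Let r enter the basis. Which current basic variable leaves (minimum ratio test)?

Column r entries and ratios — s_1: 27/3 = 9; s_2: 21/2 = 21/2; s_3: 17/4 = 17/4.
Smallest ratio is 17/4 in the row of s_3, so s_3 leaves.

s_3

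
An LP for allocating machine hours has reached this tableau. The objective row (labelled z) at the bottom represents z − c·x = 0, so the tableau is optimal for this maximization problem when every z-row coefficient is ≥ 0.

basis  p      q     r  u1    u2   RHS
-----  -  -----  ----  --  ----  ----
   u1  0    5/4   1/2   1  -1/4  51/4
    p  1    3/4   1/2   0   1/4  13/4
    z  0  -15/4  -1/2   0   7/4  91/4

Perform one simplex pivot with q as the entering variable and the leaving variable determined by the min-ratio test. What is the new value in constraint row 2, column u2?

Ratio test on column q — row 1: (51/4)/(5/4) = 51/5; row 2: (13/4)/(3/4) = 13/3. Minimum is 13/3 at row 2 (p leaves); pivot element 3/4.
Divide row 2 by 3/4; eliminate column q from the other rows.
In the new row 2, the u2 entry is the old entry divided by the pivot: (1/4)/(3/4) = 1/3.

1/3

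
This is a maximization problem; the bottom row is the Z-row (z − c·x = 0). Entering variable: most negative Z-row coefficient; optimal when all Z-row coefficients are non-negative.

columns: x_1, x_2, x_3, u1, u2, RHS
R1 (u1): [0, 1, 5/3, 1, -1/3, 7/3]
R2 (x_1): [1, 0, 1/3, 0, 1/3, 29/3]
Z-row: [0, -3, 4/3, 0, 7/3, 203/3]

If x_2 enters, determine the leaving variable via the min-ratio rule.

Column x_2 entries and ratios — u1: (7/3)/1 = 7/3; x_1: 0 ≤ 0, skip.
Smallest ratio is 7/3 in the row of u1, so u1 leaves.

u1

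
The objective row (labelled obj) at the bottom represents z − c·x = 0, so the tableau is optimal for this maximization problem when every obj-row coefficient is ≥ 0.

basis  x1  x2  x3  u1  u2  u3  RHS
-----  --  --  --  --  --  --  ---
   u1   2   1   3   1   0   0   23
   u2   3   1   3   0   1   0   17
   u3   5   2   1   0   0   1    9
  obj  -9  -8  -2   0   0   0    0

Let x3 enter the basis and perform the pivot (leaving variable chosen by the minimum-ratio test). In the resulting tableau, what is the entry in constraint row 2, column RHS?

17/3

Ratio test on column x3 — row 1: 23/3 = 23/3; row 2: 17/3 = 17/3; row 3: 9/1 = 9. Minimum is 17/3 at row 2 (u2 leaves); pivot element 3.
Divide row 2 by 3; eliminate column x3 from the other rows.
In the new row 2, the RHS entry is the old entry divided by the pivot: 17/3 = 17/3.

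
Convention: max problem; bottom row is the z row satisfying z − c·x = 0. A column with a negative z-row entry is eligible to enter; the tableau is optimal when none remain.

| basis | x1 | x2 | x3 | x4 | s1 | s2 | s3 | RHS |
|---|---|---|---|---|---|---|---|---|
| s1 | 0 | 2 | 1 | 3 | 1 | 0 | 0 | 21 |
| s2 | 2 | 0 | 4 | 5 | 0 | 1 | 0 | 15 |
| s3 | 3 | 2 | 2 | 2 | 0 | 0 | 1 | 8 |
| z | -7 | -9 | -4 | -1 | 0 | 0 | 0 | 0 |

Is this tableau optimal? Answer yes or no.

no

The z-row has a negative entry -9 in column x2, so it is not optimal.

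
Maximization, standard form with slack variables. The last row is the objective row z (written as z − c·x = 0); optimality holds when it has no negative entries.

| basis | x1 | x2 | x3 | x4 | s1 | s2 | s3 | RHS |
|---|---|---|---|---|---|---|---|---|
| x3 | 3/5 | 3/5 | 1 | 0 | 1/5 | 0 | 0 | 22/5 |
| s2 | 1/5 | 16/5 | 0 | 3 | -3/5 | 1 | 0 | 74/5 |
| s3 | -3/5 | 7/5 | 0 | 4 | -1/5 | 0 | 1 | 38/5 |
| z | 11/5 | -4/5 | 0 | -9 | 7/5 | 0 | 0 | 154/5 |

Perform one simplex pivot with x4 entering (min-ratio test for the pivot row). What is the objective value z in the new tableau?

Ratio test on column x4 — row 1: entry 0 ≤ 0; row 2: (74/5)/3 = 74/15; row 3: (38/5)/4 = 19/10. Minimum is 19/10 at row 3 (s3 leaves); pivot element 4.
Pivot on row 3; the z-row RHS becomes 154/5 − (-9)·(19/10) = 479/10.

479/10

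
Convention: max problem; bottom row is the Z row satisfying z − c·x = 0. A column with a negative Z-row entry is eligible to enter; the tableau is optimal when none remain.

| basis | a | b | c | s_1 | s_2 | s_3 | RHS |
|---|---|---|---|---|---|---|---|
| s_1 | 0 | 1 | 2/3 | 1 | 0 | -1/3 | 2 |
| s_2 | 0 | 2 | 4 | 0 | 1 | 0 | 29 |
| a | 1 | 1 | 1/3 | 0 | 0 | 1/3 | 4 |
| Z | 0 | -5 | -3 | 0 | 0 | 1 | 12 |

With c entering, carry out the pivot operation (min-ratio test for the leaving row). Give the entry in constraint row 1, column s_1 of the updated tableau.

3/2

Ratio test on column c — row 1: 2/(2/3) = 3; row 2: 29/4 = 29/4; row 3: 4/(1/3) = 12. Minimum is 3 at row 1 (s_1 leaves); pivot element 2/3.
Divide row 1 by 2/3; eliminate column c from the other rows.
In the new row 1, the s_1 entry is the old entry divided by the pivot: 1/(2/3) = 3/2.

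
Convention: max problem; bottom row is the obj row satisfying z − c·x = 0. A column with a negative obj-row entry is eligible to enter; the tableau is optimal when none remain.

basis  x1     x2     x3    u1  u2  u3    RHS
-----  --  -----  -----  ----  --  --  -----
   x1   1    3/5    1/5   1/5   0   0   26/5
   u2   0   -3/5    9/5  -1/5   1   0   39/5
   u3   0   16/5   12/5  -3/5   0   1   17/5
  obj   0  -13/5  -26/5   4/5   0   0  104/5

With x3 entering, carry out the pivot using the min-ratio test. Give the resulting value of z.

169/6

Ratio test on column x3 — row 1: (26/5)/(1/5) = 26; row 2: (39/5)/(9/5) = 13/3; row 3: (17/5)/(12/5) = 17/12. Minimum is 17/12 at row 3 (u3 leaves); pivot element 12/5.
Pivot on row 3; the obj-row RHS becomes 104/5 − (-26/5)·(17/12) = 169/6.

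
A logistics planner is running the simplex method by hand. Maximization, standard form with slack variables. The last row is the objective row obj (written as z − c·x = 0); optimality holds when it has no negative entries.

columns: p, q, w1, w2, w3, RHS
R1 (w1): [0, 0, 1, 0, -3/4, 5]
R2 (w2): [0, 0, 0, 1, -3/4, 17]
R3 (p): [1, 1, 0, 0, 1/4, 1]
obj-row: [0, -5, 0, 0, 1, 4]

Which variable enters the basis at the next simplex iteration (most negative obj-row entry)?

Negative obj-row entries: q: -5.
The most negative is -5 in column q, so q enters.

q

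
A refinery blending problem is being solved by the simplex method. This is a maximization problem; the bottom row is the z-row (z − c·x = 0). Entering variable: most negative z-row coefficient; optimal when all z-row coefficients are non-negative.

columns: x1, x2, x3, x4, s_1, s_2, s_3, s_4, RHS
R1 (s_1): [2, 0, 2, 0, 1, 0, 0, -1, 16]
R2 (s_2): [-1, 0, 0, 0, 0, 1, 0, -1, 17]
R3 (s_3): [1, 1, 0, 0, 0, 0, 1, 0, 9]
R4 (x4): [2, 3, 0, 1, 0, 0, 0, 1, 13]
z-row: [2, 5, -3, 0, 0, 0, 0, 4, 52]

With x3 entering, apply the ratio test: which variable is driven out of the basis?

s_1

Column x3 entries and ratios — s_1: 16/2 = 8; s_2: 0 ≤ 0, skip; s_3: 0 ≤ 0, skip; x4: 0 ≤ 0, skip.
Smallest ratio is 8 in the row of s_1, so s_1 leaves.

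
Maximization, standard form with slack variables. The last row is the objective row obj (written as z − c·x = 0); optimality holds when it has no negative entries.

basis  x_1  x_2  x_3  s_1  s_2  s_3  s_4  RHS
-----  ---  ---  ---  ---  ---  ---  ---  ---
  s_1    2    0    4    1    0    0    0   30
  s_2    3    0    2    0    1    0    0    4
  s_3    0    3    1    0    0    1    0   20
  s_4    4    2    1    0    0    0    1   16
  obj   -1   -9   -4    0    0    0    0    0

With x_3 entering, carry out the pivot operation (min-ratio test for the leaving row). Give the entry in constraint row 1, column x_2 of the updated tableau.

Ratio test on column x_3 — row 1: 30/4 = 15/2; row 2: 4/2 = 2; row 3: 20/1 = 20; row 4: 16/1 = 16. Minimum is 2 at row 2 (s_2 leaves); pivot element 2.
Divide row 2 by 2; eliminate column x_3 from the other rows.
Row 1 update in column x_2: 0 − 4·0 = 0.

0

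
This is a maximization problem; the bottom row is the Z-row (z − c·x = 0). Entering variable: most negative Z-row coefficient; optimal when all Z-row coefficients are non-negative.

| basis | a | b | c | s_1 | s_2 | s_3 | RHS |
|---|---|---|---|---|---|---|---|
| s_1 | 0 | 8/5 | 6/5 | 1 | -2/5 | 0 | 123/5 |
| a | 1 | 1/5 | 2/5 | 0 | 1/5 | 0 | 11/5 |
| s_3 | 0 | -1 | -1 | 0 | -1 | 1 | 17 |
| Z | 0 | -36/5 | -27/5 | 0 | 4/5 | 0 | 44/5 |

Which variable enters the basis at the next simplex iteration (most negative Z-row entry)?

Negative Z-row entries: b: -36/5, c: -27/5.
The most negative is -36/5 in column b, so b enters.

b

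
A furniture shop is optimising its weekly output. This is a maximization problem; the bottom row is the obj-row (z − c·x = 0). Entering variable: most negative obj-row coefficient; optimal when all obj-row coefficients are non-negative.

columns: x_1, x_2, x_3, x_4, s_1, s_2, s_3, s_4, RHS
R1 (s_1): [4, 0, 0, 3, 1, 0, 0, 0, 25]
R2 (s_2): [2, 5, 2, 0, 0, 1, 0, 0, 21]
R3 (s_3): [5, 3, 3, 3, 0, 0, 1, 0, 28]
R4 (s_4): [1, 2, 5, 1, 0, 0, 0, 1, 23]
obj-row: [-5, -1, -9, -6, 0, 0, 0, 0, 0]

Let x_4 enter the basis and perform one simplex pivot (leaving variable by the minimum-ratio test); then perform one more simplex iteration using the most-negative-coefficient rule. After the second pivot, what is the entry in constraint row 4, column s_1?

4/3

Ratio test on column x_4 — row 1: 25/3 = 25/3; row 2: entry 0 ≤ 0; row 3: 28/3 = 28/3; row 4: 23/1 = 23. Minimum is 25/3 at row 1 (s_1 leaves); pivot element 3.
Divide row 1 by 3; eliminate column x_4 from the other rows.
Second iteration: most negative obj-row entry is -9 in column x_3, so x_3 enters.
Ratio test on column x_3 — row 1: entry 0 ≤ 0; row 2: 21/2 = 21/2; row 3: 3/3 = 1; row 4: (44/3)/5 = 44/15. Minimum is 1 at row 3 (s_3 leaves); pivot element 3.
Divide row 3 by 3; eliminate column x_3 from the other rows.
After both pivots, the entry at constraint row 4, column s_1 is 4/3.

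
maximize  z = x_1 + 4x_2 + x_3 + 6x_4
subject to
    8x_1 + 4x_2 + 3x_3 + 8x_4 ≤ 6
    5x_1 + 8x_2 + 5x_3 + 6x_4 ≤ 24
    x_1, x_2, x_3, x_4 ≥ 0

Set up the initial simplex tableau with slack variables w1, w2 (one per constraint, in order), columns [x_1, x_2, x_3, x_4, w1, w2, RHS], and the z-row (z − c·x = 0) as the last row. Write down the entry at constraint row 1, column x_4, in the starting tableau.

Constraint 1 has coefficient 8 on x_4.

8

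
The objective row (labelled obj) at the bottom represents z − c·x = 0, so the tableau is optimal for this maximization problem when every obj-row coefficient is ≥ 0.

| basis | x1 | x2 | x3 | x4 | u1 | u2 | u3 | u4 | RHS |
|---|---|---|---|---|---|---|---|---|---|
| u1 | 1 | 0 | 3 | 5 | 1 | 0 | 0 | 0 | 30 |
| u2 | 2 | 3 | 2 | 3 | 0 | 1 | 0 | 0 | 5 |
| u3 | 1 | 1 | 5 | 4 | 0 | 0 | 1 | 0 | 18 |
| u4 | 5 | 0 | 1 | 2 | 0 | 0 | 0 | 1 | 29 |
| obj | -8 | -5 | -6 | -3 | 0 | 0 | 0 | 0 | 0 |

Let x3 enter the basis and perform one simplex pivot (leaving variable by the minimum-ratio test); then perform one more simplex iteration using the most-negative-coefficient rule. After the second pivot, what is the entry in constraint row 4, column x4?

Ratio test on column x3 — row 1: 30/3 = 10; row 2: 5/2 = 5/2; row 3: 18/5 = 18/5; row 4: 29/1 = 29. Minimum is 5/2 at row 2 (u2 leaves); pivot element 2.
Divide row 2 by 2; eliminate column x3 from the other rows.
Second iteration: most negative obj-row entry is -2 in column x1, so x1 enters.
Ratio test on column x1 — row 1: entry -2 ≤ 0; row 2: (5/2)/1 = 5/2; row 3: entry -4 ≤ 0; row 4: (53/2)/4 = 53/8. Minimum is 5/2 at row 2 (x3 leaves); pivot element 1.
Divide row 2 by 1; eliminate column x1 from the other rows.
After both pivots, the entry at constraint row 4, column x4 is -11/2.

-11/2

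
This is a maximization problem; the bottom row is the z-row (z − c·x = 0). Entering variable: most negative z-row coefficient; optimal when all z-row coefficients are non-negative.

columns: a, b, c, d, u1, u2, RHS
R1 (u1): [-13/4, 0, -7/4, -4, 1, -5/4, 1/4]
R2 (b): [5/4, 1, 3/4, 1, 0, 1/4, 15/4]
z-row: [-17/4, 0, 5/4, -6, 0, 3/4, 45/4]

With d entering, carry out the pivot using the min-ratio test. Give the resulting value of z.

135/4

Ratio test on column d — row 1: entry -4 ≤ 0; row 2: (15/4)/1 = 15/4. Minimum is 15/4 at row 2 (b leaves); pivot element 1.
Pivot on row 2; the z-row RHS becomes 45/4 − (-6)·(15/4) = 135/4.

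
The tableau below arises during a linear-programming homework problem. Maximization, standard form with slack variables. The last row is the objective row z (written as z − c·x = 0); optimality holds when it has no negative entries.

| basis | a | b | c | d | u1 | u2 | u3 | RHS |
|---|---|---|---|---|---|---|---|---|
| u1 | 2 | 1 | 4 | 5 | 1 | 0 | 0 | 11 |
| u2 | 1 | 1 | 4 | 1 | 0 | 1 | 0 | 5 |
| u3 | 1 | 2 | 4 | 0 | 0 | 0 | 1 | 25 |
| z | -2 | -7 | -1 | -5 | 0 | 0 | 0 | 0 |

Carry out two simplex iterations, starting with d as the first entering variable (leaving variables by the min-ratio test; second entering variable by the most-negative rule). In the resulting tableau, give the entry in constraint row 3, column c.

-4

Ratio test on column d — row 1: 11/5 = 11/5; row 2: 5/1 = 5; row 3: entry 0 ≤ 0. Minimum is 11/5 at row 1 (u1 leaves); pivot element 5.
Divide row 1 by 5; eliminate column d from the other rows.
Second iteration: most negative z-row entry is -6 in column b, so b enters.
Ratio test on column b — row 1: (11/5)/(1/5) = 11; row 2: (14/5)/(4/5) = 7/2; row 3: 25/2 = 25/2. Minimum is 7/2 at row 2 (u2 leaves); pivot element 4/5.
Divide row 2 by 4/5; eliminate column b from the other rows.
After both pivots, the entry at constraint row 3, column c is -4.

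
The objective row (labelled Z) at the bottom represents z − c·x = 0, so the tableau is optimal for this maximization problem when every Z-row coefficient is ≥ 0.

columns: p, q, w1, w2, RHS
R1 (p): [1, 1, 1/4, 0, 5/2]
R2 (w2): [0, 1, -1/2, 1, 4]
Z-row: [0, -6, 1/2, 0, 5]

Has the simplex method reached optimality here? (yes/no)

no

The Z-row has a negative entry -6 in column q, so it is not optimal.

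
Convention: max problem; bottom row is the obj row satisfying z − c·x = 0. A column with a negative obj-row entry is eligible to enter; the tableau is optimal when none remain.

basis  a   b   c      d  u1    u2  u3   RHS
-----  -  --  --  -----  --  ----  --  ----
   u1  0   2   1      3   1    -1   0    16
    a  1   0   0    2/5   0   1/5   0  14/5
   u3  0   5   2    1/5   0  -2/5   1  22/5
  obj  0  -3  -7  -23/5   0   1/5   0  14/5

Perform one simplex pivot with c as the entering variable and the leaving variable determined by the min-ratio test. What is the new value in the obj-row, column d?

-39/10

Ratio test on column c — row 1: 16/1 = 16; row 2: entry 0 ≤ 0; row 3: (22/5)/2 = 11/5. Minimum is 11/5 at row 3 (u3 leaves); pivot element 2.
Divide row 3 by 2; eliminate column c from the other rows.
obj-row update in column d: -23/5 − (-7)·(1/10) = -39/10.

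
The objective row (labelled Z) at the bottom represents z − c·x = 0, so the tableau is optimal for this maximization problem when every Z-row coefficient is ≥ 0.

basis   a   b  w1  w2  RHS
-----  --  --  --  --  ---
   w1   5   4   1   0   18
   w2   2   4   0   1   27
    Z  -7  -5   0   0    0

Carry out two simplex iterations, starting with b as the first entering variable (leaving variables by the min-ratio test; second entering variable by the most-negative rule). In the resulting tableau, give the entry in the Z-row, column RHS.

Ratio test on column b — row 1: 18/4 = 9/2; row 2: 27/4 = 27/4. Minimum is 9/2 at row 1 (w1 leaves); pivot element 4.
Divide row 1 by 4; eliminate column b from the other rows.
Second iteration: most negative Z-row entry is -3/4 in column a, so a enters.
Ratio test on column a — row 1: (9/2)/(5/4) = 18/5; row 2: entry -3 ≤ 0. Minimum is 18/5 at row 1 (b leaves); pivot element 5/4.
Divide row 1 by 5/4; eliminate column a from the other rows.
After both pivots, the entry at the Z-row, column RHS is 126/5.

126/5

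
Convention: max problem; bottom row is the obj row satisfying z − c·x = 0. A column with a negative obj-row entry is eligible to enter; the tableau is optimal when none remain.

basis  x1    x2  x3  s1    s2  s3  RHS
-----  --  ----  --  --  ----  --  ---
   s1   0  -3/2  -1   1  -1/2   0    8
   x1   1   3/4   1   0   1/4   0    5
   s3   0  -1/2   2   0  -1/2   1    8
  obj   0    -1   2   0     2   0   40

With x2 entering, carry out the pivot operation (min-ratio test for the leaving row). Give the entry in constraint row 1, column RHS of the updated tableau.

Ratio test on column x2 — row 1: entry -3/2 ≤ 0; row 2: 5/(3/4) = 20/3; row 3: entry -1/2 ≤ 0. Minimum is 20/3 at row 2 (x1 leaves); pivot element 3/4.
Divide row 2 by 3/4; eliminate column x2 from the other rows.
Row 1 update in column RHS: 8 − (-3/2)·(20/3) = 18.

18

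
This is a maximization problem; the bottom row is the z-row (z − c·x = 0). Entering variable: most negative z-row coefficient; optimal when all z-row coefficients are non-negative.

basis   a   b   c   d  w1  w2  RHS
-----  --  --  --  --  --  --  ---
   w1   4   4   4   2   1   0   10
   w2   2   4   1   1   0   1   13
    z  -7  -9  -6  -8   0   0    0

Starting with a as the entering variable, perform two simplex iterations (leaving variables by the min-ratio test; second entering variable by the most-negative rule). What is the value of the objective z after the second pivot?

40

Ratio test on column a — row 1: 10/4 = 5/2; row 2: 13/2 = 13/2. Minimum is 5/2 at row 1 (w1 leaves); pivot element 4.
Pivot on row 1; the z-row RHS becomes 0 − (-7)·(5/2) = 35/2.
Next entering variable (most negative z-row entry -9/2): d.
Ratio test on column d — row 1: (5/2)/(1/2) = 5; row 2: entry 0 ≤ 0. Minimum is 5 at row 1 (a leaves); pivot element 1/2.
After the second pivot the z-row RHS is 35/2 − (-9/2)·5 = 40.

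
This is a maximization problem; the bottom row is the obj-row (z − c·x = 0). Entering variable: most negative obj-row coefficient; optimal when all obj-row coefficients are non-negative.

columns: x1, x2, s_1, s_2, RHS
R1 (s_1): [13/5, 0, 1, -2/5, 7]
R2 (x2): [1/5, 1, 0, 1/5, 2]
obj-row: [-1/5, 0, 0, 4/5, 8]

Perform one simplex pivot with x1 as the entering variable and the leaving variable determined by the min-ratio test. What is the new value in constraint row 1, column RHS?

35/13

Ratio test on column x1 — row 1: 7/(13/5) = 35/13; row 2: 2/(1/5) = 10. Minimum is 35/13 at row 1 (s_1 leaves); pivot element 13/5.
Divide row 1 by 13/5; eliminate column x1 from the other rows.
In the new row 1, the RHS entry is the old entry divided by the pivot: 7/(13/5) = 35/13.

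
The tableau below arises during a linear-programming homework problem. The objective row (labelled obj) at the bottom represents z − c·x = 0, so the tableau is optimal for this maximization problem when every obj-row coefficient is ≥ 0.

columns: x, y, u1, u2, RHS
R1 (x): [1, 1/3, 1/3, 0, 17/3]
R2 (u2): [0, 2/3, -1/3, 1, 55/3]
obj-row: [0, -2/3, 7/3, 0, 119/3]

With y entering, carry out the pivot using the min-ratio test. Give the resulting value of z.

51

Ratio test on column y — row 1: (17/3)/(1/3) = 17; row 2: (55/3)/(2/3) = 55/2. Minimum is 17 at row 1 (x leaves); pivot element 1/3.
Pivot on row 1; the obj-row RHS becomes 119/3 − (-2/3)·17 = 51.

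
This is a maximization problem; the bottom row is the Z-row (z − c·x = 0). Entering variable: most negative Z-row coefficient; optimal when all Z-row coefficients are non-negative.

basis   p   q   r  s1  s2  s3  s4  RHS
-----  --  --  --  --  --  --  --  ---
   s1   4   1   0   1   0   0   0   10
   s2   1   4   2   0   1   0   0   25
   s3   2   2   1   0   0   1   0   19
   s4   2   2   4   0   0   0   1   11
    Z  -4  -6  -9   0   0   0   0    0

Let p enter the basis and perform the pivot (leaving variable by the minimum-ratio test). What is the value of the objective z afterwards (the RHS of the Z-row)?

10

Ratio test on column p — row 1: 10/4 = 5/2; row 2: 25/1 = 25; row 3: 19/2 = 19/2; row 4: 11/2 = 11/2. Minimum is 5/2 at row 1 (s1 leaves); pivot element 4.
Pivot on row 1; the Z-row RHS becomes 0 − (-4)·(5/2) = 10.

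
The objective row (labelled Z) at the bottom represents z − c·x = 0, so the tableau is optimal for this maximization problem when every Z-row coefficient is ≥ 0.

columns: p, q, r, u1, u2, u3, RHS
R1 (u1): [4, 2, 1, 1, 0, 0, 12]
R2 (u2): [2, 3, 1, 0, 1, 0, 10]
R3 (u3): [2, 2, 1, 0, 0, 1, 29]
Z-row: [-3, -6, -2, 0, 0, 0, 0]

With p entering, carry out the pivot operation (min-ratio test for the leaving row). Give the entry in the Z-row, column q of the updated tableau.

-9/2

Ratio test on column p — row 1: 12/4 = 3; row 2: 10/2 = 5; row 3: 29/2 = 29/2. Minimum is 3 at row 1 (u1 leaves); pivot element 4.
Divide row 1 by 4; eliminate column p from the other rows.
Z-row update in column q: -6 − (-3)·(1/2) = -9/2.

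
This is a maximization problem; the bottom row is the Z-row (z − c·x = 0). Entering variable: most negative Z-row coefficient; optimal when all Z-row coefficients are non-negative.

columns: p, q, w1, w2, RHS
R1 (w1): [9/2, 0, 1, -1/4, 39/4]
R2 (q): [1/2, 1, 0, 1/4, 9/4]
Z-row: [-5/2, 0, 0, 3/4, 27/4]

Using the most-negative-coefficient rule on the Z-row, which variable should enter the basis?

p

Negative Z-row entries: p: -5/2.
The most negative is -5/2 in column p, so p enters.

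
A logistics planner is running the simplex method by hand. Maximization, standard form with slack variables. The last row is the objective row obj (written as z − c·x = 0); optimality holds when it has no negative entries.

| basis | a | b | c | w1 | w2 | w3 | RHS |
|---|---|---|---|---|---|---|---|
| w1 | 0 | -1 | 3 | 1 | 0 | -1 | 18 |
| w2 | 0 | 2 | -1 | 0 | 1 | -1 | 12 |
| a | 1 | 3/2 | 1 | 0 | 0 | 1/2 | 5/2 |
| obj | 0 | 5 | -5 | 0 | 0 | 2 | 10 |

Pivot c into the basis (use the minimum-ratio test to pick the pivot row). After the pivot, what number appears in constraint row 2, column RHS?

Ratio test on column c — row 1: 18/3 = 6; row 2: entry -1 ≤ 0; row 3: (5/2)/1 = 5/2. Minimum is 5/2 at row 3 (a leaves); pivot element 1.
Divide row 3 by 1; eliminate column c from the other rows.
Row 2 update in column RHS: 12 − (-1)·(5/2) = 29/2.

29/2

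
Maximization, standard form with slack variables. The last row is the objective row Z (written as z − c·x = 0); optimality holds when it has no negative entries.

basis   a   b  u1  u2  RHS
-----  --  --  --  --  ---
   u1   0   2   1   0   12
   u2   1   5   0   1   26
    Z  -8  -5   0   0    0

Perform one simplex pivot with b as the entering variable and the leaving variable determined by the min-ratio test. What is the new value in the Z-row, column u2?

Ratio test on column b — row 1: 12/2 = 6; row 2: 26/5 = 26/5. Minimum is 26/5 at row 2 (u2 leaves); pivot element 5.
Divide row 2 by 5; eliminate column b from the other rows.
Z-row update in column u2: 0 − (-5)·(1/5) = 1.

1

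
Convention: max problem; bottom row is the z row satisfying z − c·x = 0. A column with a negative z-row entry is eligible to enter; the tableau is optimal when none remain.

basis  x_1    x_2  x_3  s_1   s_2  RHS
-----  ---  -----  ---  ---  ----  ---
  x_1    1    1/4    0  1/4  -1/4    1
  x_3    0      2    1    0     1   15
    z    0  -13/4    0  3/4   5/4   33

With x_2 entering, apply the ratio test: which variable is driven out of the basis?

x_1

Column x_2 entries and ratios — x_1: 1/(1/4) = 4; x_3: 15/2 = 15/2.
Smallest ratio is 4 in the row of x_1, so x_1 leaves.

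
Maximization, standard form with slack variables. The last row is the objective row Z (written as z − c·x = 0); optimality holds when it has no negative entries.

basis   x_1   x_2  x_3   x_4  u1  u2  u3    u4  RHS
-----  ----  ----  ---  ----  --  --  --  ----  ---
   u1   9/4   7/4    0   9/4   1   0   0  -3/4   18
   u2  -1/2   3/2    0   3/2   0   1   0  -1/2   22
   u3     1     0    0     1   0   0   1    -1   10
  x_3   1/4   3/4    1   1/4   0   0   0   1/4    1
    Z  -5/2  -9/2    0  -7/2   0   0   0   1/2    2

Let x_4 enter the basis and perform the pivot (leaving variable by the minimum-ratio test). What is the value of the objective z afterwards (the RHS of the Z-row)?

16

Ratio test on column x_4 — row 1: 18/(9/4) = 8; row 2: 22/(3/2) = 44/3; row 3: 10/1 = 10; row 4: 1/(1/4) = 4. Minimum is 4 at row 4 (x_3 leaves); pivot element 1/4.
Pivot on row 4; the Z-row RHS becomes 2 − (-7/2)·4 = 16.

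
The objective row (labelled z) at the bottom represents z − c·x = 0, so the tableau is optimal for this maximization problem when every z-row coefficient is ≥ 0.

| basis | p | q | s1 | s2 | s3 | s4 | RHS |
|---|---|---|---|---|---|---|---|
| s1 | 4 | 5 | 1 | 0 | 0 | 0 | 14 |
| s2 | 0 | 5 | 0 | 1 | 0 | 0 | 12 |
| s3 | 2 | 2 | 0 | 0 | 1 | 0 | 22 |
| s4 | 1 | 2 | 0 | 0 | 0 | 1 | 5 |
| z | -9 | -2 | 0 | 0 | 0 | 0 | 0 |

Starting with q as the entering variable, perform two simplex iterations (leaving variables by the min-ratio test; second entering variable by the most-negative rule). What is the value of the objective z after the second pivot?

Ratio test on column q — row 1: 14/5 = 14/5; row 2: 12/5 = 12/5; row 3: 22/2 = 11; row 4: 5/2 = 5/2. Minimum is 12/5 at row 2 (s2 leaves); pivot element 5.
Pivot on row 2; the z-row RHS becomes 0 − (-2)·(12/5) = 24/5.
Next entering variable (most negative z-row entry -9): p.
Ratio test on column p — row 1: 2/4 = 1/2; row 2: entry 0 ≤ 0; row 3: (86/5)/2 = 43/5; row 4: (1/5)/1 = 1/5. Minimum is 1/5 at row 4 (s4 leaves); pivot element 1.
After the second pivot the z-row RHS is 24/5 − (-9)·(1/5) = 33/5.

33/5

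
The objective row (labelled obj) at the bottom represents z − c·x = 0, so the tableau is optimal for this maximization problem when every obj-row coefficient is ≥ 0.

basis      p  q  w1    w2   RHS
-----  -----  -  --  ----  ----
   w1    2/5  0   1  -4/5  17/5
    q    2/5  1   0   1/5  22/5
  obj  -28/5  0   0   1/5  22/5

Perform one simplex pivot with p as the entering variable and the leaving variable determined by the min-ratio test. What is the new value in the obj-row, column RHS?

Ratio test on column p — row 1: (17/5)/(2/5) = 17/2; row 2: (22/5)/(2/5) = 11. Minimum is 17/2 at row 1 (w1 leaves); pivot element 2/5.
Divide row 1 by 2/5; eliminate column p from the other rows.
obj-row update in column RHS: 22/5 − (-28/5)·(17/2) = 52.

52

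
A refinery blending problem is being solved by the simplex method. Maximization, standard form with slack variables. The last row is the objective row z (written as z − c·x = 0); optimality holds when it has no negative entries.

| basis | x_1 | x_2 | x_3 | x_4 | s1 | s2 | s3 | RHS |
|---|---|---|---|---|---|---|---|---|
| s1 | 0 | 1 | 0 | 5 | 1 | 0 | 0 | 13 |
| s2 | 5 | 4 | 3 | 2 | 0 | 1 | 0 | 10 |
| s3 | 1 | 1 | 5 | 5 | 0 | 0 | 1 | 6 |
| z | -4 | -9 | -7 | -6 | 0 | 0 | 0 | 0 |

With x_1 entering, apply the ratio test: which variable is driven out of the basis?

s2

Column x_1 entries and ratios — s1: 0 ≤ 0, skip; s2: 10/5 = 2; s3: 6/1 = 6.
Smallest ratio is 2 in the row of s2, so s2 leaves.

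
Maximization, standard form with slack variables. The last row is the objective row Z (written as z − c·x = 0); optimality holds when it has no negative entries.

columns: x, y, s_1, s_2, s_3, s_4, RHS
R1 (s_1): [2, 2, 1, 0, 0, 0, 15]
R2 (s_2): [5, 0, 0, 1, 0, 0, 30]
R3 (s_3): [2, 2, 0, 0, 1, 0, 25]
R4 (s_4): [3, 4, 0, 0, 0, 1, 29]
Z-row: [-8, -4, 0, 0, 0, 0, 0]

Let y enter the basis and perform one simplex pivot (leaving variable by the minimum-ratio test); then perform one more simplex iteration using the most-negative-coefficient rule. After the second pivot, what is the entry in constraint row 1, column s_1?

2

Ratio test on column y — row 1: 15/2 = 15/2; row 2: entry 0 ≤ 0; row 3: 25/2 = 25/2; row 4: 29/4 = 29/4. Minimum is 29/4 at row 4 (s_4 leaves); pivot element 4.
Divide row 4 by 4; eliminate column y from the other rows.
Second iteration: most negative Z-row entry is -5 in column x, so x enters.
Ratio test on column x — row 1: (1/2)/(1/2) = 1; row 2: 30/5 = 6; row 3: (21/2)/(1/2) = 21; row 4: (29/4)/(3/4) = 29/3. Minimum is 1 at row 1 (s_1 leaves); pivot element 1/2.
Divide row 1 by 1/2; eliminate column x from the other rows.
After both pivots, the entry at constraint row 1, column s_1 is 2.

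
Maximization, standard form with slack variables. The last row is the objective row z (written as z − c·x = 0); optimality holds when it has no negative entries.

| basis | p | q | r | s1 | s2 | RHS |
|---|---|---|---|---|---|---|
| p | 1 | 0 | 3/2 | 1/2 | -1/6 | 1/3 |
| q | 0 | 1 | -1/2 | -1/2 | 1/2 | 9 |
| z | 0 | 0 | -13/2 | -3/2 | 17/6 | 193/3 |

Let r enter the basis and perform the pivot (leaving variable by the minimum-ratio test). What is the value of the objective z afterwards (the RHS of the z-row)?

Ratio test on column r — row 1: (1/3)/(3/2) = 2/9; row 2: entry -1/2 ≤ 0. Minimum is 2/9 at row 1 (p leaves); pivot element 3/2.
Pivot on row 1; the z-row RHS becomes 193/3 − (-13/2)·(2/9) = 592/9.

592/9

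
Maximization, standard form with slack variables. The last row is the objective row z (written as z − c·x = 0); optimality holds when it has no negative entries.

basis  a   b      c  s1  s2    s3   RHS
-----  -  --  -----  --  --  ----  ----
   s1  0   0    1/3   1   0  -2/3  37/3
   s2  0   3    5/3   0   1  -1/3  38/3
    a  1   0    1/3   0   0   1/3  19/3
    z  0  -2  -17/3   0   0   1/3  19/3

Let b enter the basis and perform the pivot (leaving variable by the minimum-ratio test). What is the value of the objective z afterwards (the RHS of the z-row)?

133/9

Ratio test on column b — row 1: entry 0 ≤ 0; row 2: (38/3)/3 = 38/9; row 3: entry 0 ≤ 0. Minimum is 38/9 at row 2 (s2 leaves); pivot element 3.
Pivot on row 2; the z-row RHS becomes 19/3 − (-2)·(38/9) = 133/9.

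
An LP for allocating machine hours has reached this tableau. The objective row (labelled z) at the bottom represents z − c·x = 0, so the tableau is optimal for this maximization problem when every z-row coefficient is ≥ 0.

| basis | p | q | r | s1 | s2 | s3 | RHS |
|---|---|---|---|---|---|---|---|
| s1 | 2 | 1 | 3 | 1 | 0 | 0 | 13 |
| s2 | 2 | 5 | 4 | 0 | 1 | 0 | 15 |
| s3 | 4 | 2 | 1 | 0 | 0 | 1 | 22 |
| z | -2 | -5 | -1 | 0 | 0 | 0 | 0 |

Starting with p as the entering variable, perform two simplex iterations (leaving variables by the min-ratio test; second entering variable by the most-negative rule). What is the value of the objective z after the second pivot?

15

Ratio test on column p — row 1: 13/2 = 13/2; row 2: 15/2 = 15/2; row 3: 22/4 = 11/2. Minimum is 11/2 at row 3 (s3 leaves); pivot element 4.
Pivot on row 3; the z-row RHS becomes 0 − (-2)·(11/2) = 11.
Next entering variable (most negative z-row entry -4): q.
Ratio test on column q — row 1: entry 0 ≤ 0; row 2: 4/4 = 1; row 3: (11/2)/(1/2) = 11. Minimum is 1 at row 2 (s2 leaves); pivot element 4.
After the second pivot the z-row RHS is 11 − (-4)·1 = 15.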